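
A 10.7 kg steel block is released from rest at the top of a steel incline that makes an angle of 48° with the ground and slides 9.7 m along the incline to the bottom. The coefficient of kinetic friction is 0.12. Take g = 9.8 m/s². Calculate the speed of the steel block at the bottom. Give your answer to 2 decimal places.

11.23 m/s

The weight component along the incline is mg sin 48° = 77.926 N and the normal force is N = mg cos 48° = 70.165 N.
Friction up the slope is f = μN = 0.12 × 70.165 = 8.420 N, so the net downslope force is 77.926 − 8.420 = 69.506 N and a = 69.506 / 10.7 = 6.4959 m/s².
Starting from rest over a distance of 9.7 m, v² = 2aL = 2 × 6.4959 × 9.7 = 126.0205, so v = 11.2259 m/s.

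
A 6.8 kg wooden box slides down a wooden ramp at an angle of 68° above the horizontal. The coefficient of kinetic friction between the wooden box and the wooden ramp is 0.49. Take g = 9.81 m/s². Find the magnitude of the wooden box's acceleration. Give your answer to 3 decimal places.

7.295 m/s²

Resolving the weight along the incline: the component pulling the wooden box down the slope is mg sin 68° = 6.8 × 9.81 × 0.9272 = 61.852 N, and the normal force is N = mg cos 68° = 6.8 × 9.81 × 0.3746 = 24.989 N.
Kinetic friction acts up the slope with magnitude f = μN = 0.49 × 24.989 = 12.245 N.
Net force along the incline is 61.852 − 12.245 = 49.607 N, so a = 49.607 / 6.8 = 7.2951 m/s².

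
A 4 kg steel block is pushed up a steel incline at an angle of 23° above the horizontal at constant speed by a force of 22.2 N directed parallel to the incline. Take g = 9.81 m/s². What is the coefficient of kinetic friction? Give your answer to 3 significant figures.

0.190

At constant speed ΣF = 0 along the incline. The applied 22.2 N acts up the slope; the weight component mg sin 23° = 15.332 N and kinetic friction μN both act down the slope.
So 22.2 = 15.332 + μ × 36.121, giving μ = (22.2 − 15.332) / 36.121 = 0.1901.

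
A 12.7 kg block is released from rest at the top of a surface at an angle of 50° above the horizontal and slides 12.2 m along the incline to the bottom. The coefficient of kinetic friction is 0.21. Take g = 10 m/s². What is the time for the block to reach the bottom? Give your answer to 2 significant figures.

The weight component along the incline is mg sin 50° = 97.288 N and the normal force is N = mg cos 50° = 81.634 N.
Friction up the slope is f = μN = 0.21 × 81.634 = 17.143 N, so the net downslope force is 97.288 − 17.143 = 80.145 N and a = 80.145 / 12.7 = 6.3106 m/s².
Starting from rest, L = ½at², so t = √(2L/a) = √(2 × 12.2 / 6.3106) = 1.9663 s.

2.0 s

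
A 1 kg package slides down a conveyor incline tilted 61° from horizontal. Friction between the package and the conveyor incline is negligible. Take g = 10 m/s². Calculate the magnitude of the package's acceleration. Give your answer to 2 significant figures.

Resolving the weight along the incline: the component pulling the package down the slope is mg sin 61° = 1 × 10 × 0.8746 = 8.746 N, and the normal force is N = mg cos 61° = 1 × 10 × 0.4848 = 4.848 N.
With no friction the net force along the incline is 8.746 N, so a = g sin 61° = 8.746 / 1 = 8.7460 m/s².

8.7 m/s²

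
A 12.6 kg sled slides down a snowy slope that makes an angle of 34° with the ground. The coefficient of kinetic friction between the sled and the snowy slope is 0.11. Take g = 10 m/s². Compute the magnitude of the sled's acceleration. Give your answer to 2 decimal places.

4.68 m/s²

Resolving the weight along the incline: the component pulling the sled down the slope is mg sin 34° = 12.6 × 10 × 0.5592 = 70.459 N, and the normal force is N = mg cos 34° = 12.6 × 10 × 0.8290 = 104.454 N.
Kinetic friction acts up the slope with magnitude f = μN = 0.11 × 104.454 = 11.490 N.
Net force along the incline is 70.459 − 11.490 = 58.969 N, so a = 58.969 / 12.6 = 4.6801 m/s².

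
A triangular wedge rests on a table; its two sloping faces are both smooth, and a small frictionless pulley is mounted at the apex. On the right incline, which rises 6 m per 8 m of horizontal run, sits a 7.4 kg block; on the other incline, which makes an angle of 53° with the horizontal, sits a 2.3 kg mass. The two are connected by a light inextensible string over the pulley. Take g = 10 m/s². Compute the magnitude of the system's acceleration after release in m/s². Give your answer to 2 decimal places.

2.68 m/s²

Resolve each weight along its own incline: the 7.4 kg mass has component 7.4 × 10 × sin 36.87° = 44.400 N down its slope, and the 2.3 kg mass has 2.3 × 10 × sin 53° = 18.369 N down its slope.
The 7.4 kg side's 44.400 N exceeds the other side's 18.369 N, so that mass slides down and the 2.3 kg mass slides up. Taking that direction as positive, Newton's second law for the whole system gives 44.400 − 18.369 = (7.4 + 2.3) a, so a = 26.031 / 9.7 = 2.6836 m/s².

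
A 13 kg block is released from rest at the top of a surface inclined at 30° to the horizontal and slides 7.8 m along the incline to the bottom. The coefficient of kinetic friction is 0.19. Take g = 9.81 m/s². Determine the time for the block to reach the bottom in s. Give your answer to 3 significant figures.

The weight component along the incline is mg sin 30° = 63.765 N and the normal force is N = mg cos 30° = 110.444 N.
Friction up the slope is f = μN = 0.19 × 110.444 = 20.984 N, so the net downslope force is 63.765 − 20.984 = 42.781 N and a = 42.781 / 13 = 3.2908 m/s².
Starting from rest, L = ½at², so t = √(2L/a) = √(2 × 7.8 / 3.2908) = 2.1773 s.

2.18 s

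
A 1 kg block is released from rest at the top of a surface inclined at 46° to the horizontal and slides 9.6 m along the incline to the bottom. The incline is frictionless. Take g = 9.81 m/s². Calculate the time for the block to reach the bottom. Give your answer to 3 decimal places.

The weight component along the incline is mg sin 46° = 7.057 N and the normal force is N = mg cos 46° = 6.815 N.
With no friction, a = g sin 46° = 7.0567 m/s².
Starting from rest, L = ½at², so t = √(2L/a) = √(2 × 9.6 / 7.0567) = 1.6495 s.

1.649 s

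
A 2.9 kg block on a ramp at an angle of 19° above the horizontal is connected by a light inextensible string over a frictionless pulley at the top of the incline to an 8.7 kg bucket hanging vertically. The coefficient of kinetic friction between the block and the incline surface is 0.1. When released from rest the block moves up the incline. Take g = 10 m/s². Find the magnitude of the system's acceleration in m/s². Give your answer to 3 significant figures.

For the block on the incline: the weight component along the slope is m₁g sin 19° = 2.9 × 10 × 0.3256 = 9.442 N and the normal force is N = m₁g cos 19° = 27.420 N.
Kinetic friction opposes the block's motion up the incline: f = μN = 0.1 × 27.420 = 2.742 N acting down the slope.
Newton's second law for the block (up-slope positive): T − 9.442 − 2.742 = 2.9 a. For the hanging bucket (downward positive): 8.7 × 10 − T = 8.7 a.
Adding the two equations eliminates T: 74.816 = 11.6 a, so a = 6.4497 m/s².

6.45 m/s²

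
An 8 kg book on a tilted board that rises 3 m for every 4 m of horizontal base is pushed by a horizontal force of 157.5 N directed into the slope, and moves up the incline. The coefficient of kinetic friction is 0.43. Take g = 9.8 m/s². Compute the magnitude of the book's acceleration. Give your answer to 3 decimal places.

1.419 m/s²

The horizontal push has components F cos 36.87° = 157.5 × 0.8000 = 126.000 N up the incline and F sin 36.87° = 157.5 × 0.6000 = 94.500 N pressing into the surface.
The normal force is therefore N = mg cos 36.87° + F sin 36.87° = 62.720 + 94.500 = 157.220 N, and kinetic friction down the slope is μN = 0.43 × 157.220 = 67.605 N.
Along the incline: F cos 36.87° − mg sin 36.87° − μN = ma, so 126.000 − 47.040 − 67.605 = 8 a, giving a = 1.4194 m/s².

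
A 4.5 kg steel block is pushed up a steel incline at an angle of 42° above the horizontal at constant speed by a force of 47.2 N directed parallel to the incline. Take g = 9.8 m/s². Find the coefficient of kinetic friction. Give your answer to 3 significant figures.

At constant speed ΣF = 0 along the incline. The applied 47.2 N acts up the slope; the weight component mg sin 42° = 29.509 N and kinetic friction μN both act down the slope.
So 47.2 = 29.509 + μ × 32.773, giving μ = (47.2 − 29.509) / 32.773 = 0.5398.

0.540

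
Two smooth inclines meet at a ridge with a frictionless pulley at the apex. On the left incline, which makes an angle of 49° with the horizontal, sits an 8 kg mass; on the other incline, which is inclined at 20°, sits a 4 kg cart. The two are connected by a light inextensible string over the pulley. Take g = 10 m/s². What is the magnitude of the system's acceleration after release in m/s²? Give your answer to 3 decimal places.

3.891 m/s²

Resolve each weight along its own incline: the 8 kg mass has component 8 × 10 × sin 49° = 60.377 N down its slope, and the 4 kg mass has 4 × 10 × sin 20° = 13.681 N down its slope.
The 8 kg side's 60.377 N exceeds the other side's 13.681 N, so that mass slides down and the 4 kg mass slides up. Taking that direction as positive, Newton's second law for the whole system gives 60.377 − 13.681 = (8 + 4) a, so a = 46.696 / 12 = 3.8913 m/s².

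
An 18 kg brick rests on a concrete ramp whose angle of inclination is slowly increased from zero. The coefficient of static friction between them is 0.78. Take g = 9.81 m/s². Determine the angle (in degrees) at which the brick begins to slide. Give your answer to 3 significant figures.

38.0°

At the threshold of sliding, static friction is at its maximum μ_s N and exactly balances the weight component along the incline: mg sin θ = μ_s mg cos θ.
Hence tan θ = μ_s = 0.78, so θ = arctan(0.78) = 37.9542°.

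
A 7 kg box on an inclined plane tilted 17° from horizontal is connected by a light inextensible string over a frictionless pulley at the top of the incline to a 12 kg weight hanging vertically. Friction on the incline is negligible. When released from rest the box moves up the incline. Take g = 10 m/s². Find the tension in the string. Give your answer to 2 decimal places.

For the box on the incline: the weight component along the slope is m₁g sin 17° = 7 × 10 × 0.2924 = 20.468 N and the normal force is N = m₁g cos 17° = 66.941 N.
Newton's second law for the box (up-slope positive): T − 20.468 = 7 a. For the hanging weight (downward positive): 12 × 10 − T = 12 a.
Adding the two equations eliminates T: 99.532 = 19 a, so a = 5.2385 m/s².
Then from the hanging weight's equation, T = 12 × (10 − 5.2385) = 57.138 N.

57.14 N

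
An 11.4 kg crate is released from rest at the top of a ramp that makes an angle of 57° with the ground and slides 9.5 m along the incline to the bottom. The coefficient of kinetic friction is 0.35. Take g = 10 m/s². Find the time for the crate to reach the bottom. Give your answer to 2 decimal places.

1.71 s

The weight component along the incline is mg sin 57° = 95.608 N and the normal force is N = mg cos 57° = 62.089 N.
Friction up the slope is f = μN = 0.35 × 62.089 = 21.731 N, so the net downslope force is 95.608 − 21.731 = 73.877 N and a = 73.877 / 11.4 = 6.4804 m/s².
Starting from rest, L = ½at², so t = √(2L/a) = √(2 × 9.5 / 6.4804) = 1.7123 s.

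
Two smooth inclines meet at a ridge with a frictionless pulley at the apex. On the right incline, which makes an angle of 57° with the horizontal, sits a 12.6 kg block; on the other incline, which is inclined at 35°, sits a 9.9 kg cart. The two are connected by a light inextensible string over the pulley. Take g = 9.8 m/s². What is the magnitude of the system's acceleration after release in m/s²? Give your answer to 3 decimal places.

Resolve each weight along its own incline: the 12.6 kg mass has component 12.6 × 9.8 × sin 57° = 103.559 N down its slope, and the 9.9 kg mass has 9.9 × 9.8 × sin 35° = 55.648 N down its slope.
The 12.6 kg side's 103.559 N exceeds the other side's 55.648 N, so that mass slides down and the 9.9 kg mass slides up. Taking that direction as positive, Newton's second law for the whole system gives 103.559 − 55.648 = (12.6 + 9.9) a, so a = 47.911 / 22.5 = 2.1294 m/s².

2.129 m/s²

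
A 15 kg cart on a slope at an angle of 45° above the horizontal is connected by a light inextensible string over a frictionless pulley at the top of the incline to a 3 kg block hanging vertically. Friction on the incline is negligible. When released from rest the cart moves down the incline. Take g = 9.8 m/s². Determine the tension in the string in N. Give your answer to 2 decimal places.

41.82 N

For the cart on the incline: the weight component along the slope is m₁g sin 45° = 15 × 9.8 × 0.7071 = 103.944 N and the normal force is N = m₁g cos 45° = 103.945 N.
Newton's second law for the cart (down-slope positive): 103.944 − T = 15 a. For the hanging block (upward positive): T − 3 × 9.8 = 3 a.
Adding the two equations eliminates T: 74.544 = 18 a, so a = 4.1413 m/s².
Then from the hanging block's equation, T = 3 × (9.8 + 4.1413) = 41.824 N.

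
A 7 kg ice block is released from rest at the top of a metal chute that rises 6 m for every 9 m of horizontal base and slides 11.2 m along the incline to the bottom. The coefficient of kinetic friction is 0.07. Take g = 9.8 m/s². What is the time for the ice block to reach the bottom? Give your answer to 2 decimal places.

The weight component along the incline is mg sin 33.69° = 38.052 N and the normal force is N = mg cos 33.69° = 57.079 N.
Friction up the slope is f = μN = 0.07 × 57.079 = 3.996 N, so the net downslope force is 38.052 − 3.996 = 34.056 N and a = 34.056 / 7 = 4.8651 m/s².
Starting from rest, L = ½at², so t = √(2L/a) = √(2 × 11.2 / 4.8651) = 2.1457 s.

2.15 s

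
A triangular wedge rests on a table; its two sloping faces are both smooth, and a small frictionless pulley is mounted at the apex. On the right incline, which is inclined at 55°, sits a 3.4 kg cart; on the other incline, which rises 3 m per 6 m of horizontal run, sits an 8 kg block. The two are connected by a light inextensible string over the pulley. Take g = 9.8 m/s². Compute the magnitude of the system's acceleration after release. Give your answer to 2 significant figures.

0.68 m/s²

Resolve each weight along its own incline: the 3.4 kg mass has component 3.4 × 9.8 × sin 55° = 27.294 N down its slope, and the 8 kg mass has 8 × 9.8 × sin 26.57° = 35.062 N down its slope.
The 8 kg side's 35.062 N exceeds the other side's 27.294 N, so that mass slides down and the 3.4 kg mass slides up. Taking that direction as positive, Newton's second law for the whole system gives 35.062 − 27.294 = (3.4 + 8) a, so a = 7.768 / 11.4 = 0.6814 m/s².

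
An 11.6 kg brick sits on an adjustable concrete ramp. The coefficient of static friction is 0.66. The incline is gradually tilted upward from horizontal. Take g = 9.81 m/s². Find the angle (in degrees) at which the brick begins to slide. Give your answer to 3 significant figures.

At the threshold of sliding, static friction is at its maximum μ_s N and exactly balances the weight component along the incline: mg sin θ = μ_s mg cos θ.
Hence tan θ = μ_s = 0.66, so θ = arctan(0.66) = 33.4248°.

33.4°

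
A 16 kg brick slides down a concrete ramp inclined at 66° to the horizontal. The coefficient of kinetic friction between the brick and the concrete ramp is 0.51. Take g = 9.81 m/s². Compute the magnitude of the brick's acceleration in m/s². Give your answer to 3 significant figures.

6.93 m/s²

Resolving the weight along the incline: the component pulling the brick down the slope is mg sin 66° = 16 × 9.81 × 0.9135 = 143.383 N, and the normal force is N = mg cos 66° = 16 × 9.81 × 0.4067 = 63.836 N.
Kinetic friction acts up the slope with magnitude f = μN = 0.51 × 63.836 = 32.556 N.
Net force along the incline is 143.383 − 32.556 = 110.827 N, so a = 110.827 / 16 = 6.9267 m/s².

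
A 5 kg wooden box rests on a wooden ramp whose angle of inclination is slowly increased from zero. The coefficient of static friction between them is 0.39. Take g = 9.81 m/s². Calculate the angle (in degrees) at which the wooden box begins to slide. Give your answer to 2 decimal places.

21.31°

At the threshold of sliding, static friction is at its maximum μ_s N and exactly balances the weight component along the incline: mg sin θ = μ_s mg cos θ.
Hence tan θ = μ_s = 0.39, so θ = arctan(0.39) = 21.3058°.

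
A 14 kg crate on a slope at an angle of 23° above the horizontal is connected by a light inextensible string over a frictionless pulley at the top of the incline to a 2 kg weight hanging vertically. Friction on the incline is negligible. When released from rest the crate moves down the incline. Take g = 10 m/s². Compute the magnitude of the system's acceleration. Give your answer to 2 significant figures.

For the crate on the incline: the weight component along the slope is m₁g sin 23° = 14 × 10 × 0.3907 = 54.698 N and the normal force is N = m₁g cos 23° = 128.871 N.
Newton's second law for the crate (down-slope positive): 54.698 − T = 14 a. For the hanging weight (upward positive): T − 2 × 10 = 2 a.
Adding the two equations eliminates T: 34.698 = 16 a, so a = 2.1686 m/s².

2.2 m/s²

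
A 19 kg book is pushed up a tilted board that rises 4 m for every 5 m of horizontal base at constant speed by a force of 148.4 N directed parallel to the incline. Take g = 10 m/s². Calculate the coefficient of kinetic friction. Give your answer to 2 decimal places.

0.20

At constant speed ΣF = 0 along the incline. The applied 148.4 N acts up the slope; the weight component mg sin 38.66° = 118.692 N and kinetic friction μN both act down the slope.
So 148.4 = 118.692 + μ × 148.365, giving μ = (148.4 − 118.692) / 148.365 = 0.2002.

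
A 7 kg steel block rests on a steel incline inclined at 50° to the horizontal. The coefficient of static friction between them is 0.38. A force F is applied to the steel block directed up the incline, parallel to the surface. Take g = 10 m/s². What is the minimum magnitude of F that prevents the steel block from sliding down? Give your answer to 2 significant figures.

The normal force is N = mg cos 50° = 44.995 N. With F at its minimum the steel block is on the verge of sliding down, so static friction is at its maximum μ_s N = 0.38 × 44.995 = 17.098 N and acts up the slope.
Equilibrium along the incline: F + μ_s N = mg sin 50°, so F = 53.623 − 17.098 = 36.525 N.

37 N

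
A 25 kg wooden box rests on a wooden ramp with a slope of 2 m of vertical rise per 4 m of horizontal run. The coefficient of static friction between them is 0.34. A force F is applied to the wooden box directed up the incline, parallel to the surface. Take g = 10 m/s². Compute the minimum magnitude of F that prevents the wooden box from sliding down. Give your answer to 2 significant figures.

The normal force is N = mg cos 26.57° = 223.607 N. With F at its minimum the wooden box is on the verge of sliding down, so static friction is at its maximum μ_s N = 0.34 × 223.607 = 76.026 N and acts up the slope.
Equilibrium along the incline: F + μ_s N = mg sin 26.57°, so F = 111.803 − 76.026 = 35.777 N.

36 N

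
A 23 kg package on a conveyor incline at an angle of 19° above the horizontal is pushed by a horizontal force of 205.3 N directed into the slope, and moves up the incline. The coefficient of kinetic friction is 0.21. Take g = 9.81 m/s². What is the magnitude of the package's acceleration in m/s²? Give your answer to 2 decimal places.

2.69 m/s²

The horizontal push has components F cos 19° = 205.3 × 0.9455 = 194.111 N up the incline and F sin 19° = 205.3 × 0.3256 = 66.846 N pressing into the surface.
The normal force is therefore N = mg cos 19° + F sin 19° = 213.333 + 66.846 = 280.179 N, and kinetic friction down the slope is μN = 0.21 × 280.179 = 58.838 N.
Along the incline: F cos 19° − mg sin 19° − μN = ma, so 194.111 − 73.465 − 58.838 = 23 a, giving a = 2.6873 m/s².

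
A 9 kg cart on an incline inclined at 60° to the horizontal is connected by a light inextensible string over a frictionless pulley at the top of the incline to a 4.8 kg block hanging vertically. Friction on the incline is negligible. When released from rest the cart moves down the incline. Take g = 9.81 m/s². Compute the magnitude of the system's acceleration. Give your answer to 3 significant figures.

2.13 m/s²

For the cart on the incline: the weight component along the slope is m₁g sin 60° = 9 × 9.81 × 0.8660 = 76.459 N and the normal force is N = m₁g cos 60° = 44.145 N.
Newton's second law for the cart (down-slope positive): 76.459 − T = 9 a. For the hanging block (upward positive): T − 4.8 × 9.81 = 4.8 a.
Adding the two equations eliminates T: 29.371 = 13.8 a, so a = 2.1283 m/s².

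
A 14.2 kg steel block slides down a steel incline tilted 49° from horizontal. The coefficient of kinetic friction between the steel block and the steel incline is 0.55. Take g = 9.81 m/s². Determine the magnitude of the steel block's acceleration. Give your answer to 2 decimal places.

3.86 m/s²

Resolving the weight along the incline: the component pulling the steel block down the slope is mg sin 49° = 14.2 × 9.81 × 0.7547 = 105.131 N, and the normal force is N = mg cos 49° = 14.2 × 9.81 × 0.6561 = 91.396 N.
Kinetic friction acts up the slope with magnitude f = μN = 0.55 × 91.396 = 50.268 N.
Net force along the incline is 105.131 − 50.268 = 54.863 N, so a = 54.863 / 14.2 = 3.8636 m/s².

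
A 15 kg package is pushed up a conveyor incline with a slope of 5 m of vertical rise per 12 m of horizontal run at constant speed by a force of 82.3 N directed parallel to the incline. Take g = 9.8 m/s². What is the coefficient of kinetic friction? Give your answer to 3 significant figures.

0.190

At constant speed ΣF = 0 along the incline. The applied 82.3 N acts up the slope; the weight component mg sin 22.62° = 56.538 N and kinetic friction μN both act down the slope.
So 82.3 = 56.538 + μ × 135.692, giving μ = (82.3 − 56.538) / 135.692 = 0.1899.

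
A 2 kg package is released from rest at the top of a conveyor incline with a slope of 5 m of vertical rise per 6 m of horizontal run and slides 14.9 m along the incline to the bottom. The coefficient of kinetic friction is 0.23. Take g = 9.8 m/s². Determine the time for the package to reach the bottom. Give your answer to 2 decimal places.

The weight component along the incline is mg sin 39.81° = 12.548 N and the normal force is N = mg cos 39.81° = 15.057 N.
Friction up the slope is f = μN = 0.23 × 15.057 = 3.463 N, so the net downslope force is 12.548 − 3.463 = 9.085 N and a = 9.085 / 2 = 4.5425 m/s².
Starting from rest, L = ½at², so t = √(2L/a) = √(2 × 14.9 / 4.5425) = 2.5613 s.

2.56 s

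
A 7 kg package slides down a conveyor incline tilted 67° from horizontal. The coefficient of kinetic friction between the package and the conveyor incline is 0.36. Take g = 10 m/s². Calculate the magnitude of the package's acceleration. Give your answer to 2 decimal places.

Resolving the weight along the incline: the component pulling the package down the slope is mg sin 67° = 7 × 10 × 0.9205 = 64.435 N, and the normal force is N = mg cos 67° = 7 × 10 × 0.3907 = 27.349 N.
Kinetic friction acts up the slope with magnitude f = μN = 0.36 × 27.349 = 9.846 N.
Net force along the incline is 64.435 − 9.846 = 54.589 N, so a = 54.589 / 7 = 7.7984 m/s².

7.80 m/s²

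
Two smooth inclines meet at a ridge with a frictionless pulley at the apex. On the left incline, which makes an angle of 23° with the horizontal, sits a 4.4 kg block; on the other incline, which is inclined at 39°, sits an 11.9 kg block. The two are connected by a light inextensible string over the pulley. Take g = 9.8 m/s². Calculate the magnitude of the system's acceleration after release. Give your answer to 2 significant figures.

3.5 m/s²

Resolve each weight along its own incline: the 4.4 kg mass has component 4.4 × 9.8 × sin 23° = 16.848 N down its slope, and the 11.9 kg mass has 11.9 × 9.8 × sin 39° = 73.391 N down its slope.
The 11.9 kg side's 73.391 N exceeds the other side's 16.848 N, so that mass slides down and the 4.4 kg mass slides up. Taking that direction as positive, Newton's second law for the whole system gives 73.391 − 16.848 = (4.4 + 11.9) a, so a = 56.543 / 16.3 = 3.4689 m/s².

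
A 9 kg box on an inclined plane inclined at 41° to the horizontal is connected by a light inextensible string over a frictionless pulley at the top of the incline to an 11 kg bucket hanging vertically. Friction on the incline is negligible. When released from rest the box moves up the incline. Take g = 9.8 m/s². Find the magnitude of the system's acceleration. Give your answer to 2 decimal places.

2.50 m/s²

For the box on the incline: the weight component along the slope is m₁g sin 41° = 9 × 9.8 × 0.6561 = 57.868 N and the normal force is N = m₁g cos 41° = 66.565 N.
Newton's second law for the box (up-slope positive): T − 57.868 = 9 a. For the hanging bucket (downward positive): 11 × 9.8 − T = 11 a.
Adding the two equations eliminates T: 49.932 = 20 a, so a = 2.4966 m/s².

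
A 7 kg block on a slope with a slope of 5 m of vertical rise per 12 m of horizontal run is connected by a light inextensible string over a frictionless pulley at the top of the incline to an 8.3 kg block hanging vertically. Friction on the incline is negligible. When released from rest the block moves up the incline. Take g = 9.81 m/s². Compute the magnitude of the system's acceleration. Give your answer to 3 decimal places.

3.596 m/s²

For the block on the incline: the weight component along the slope is m₁g sin 22.62° = 7 × 9.81 × 0.3846 = 26.410 N and the normal force is N = m₁g cos 22.62° = 63.388 N.
Newton's second law for the block (up-slope positive): T − 26.410 = 7 a. For the hanging block (downward positive): 8.3 × 9.81 − T = 8.3 a.
Adding the two equations eliminates T: 55.013 = 15.3 a, so a = 3.5956 m/s².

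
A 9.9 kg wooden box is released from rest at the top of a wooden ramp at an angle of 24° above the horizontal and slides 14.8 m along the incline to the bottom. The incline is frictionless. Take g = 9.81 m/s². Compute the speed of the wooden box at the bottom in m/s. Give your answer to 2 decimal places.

The weight component along the incline is mg sin 24° = 39.502 N and the normal force is N = mg cos 24° = 88.723 N.
With no friction, a = g sin 24° = 3.9901 m/s².
Starting from rest over a distance of 14.8 m, v² = 2aL = 2 × 3.9901 × 14.8 = 118.1070, so v = 10.8677 m/s.

10.87 m/s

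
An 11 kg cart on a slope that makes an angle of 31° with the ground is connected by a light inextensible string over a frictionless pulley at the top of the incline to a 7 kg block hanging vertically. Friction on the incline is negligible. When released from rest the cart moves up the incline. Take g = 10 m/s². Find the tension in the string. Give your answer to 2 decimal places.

64.81 N

For the cart on the incline: the weight component along the slope is m₁g sin 31° = 11 × 10 × 0.5150 = 56.650 N and the normal force is N = m₁g cos 31° = 94.288 N.
Newton's second law for the cart (up-slope positive): T − 56.650 = 11 a. For the hanging block (downward positive): 7 × 10 − T = 7 a.
Adding the two equations eliminates T: 13.350 = 18 a, so a = 0.7417 m/s².
Then from the hanging block's equation, T = 7 × (10 − 0.7417) = 64.808 N.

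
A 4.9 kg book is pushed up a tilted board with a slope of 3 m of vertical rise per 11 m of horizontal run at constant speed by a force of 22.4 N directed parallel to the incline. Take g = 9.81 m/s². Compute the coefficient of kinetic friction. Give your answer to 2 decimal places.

0.21

At constant speed ΣF = 0 along the incline. The applied 22.4 N acts up the slope; the weight component mg sin 15.26° = 12.648 N and kinetic friction μN both act down the slope.
So 22.4 = 12.648 + μ × 46.375, giving μ = (22.4 − 12.648) / 46.375 = 0.2103.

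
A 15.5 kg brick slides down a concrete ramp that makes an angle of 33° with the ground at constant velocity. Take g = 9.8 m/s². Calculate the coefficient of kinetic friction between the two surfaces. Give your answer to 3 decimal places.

At constant velocity the net force along the incline is zero: mg sin 33° = μ mg cos 33°.
So μ = tan 33° = 0.5446 / 0.8387 = 0.6493.

0.649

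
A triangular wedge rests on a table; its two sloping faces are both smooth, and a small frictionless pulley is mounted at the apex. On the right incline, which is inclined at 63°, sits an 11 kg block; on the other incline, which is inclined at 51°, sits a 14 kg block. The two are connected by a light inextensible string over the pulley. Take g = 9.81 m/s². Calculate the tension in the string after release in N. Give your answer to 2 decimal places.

Resolve each weight along its own incline: the 11 kg mass has component 11 × 9.81 × sin 63° = 96.149 N down its slope, and the 14 kg mass has 14 × 9.81 × sin 51° = 106.733 N down its slope.
The 14 kg side's 106.733 N exceeds the other side's 96.149 N, so that mass slides down and the 11 kg mass slides up. Taking that direction as positive, Newton's second law for the whole system gives 106.733 − 96.149 = (11 + 14) a, so a = 10.584 / 25 = 0.4234 m/s².
For the 11 kg mass (up-slope positive): T − 96.149 = 11 × 0.4234, so T = 100.806 N.

100.81 N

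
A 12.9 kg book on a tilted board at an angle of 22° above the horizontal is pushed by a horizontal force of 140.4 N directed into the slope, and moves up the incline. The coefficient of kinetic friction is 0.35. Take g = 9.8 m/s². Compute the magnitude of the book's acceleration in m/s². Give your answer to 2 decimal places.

1.81 m/s²

The horizontal push has components F cos 22° = 140.4 × 0.9272 = 130.179 N up the incline and F sin 22° = 140.4 × 0.3746 = 52.594 N pressing into the surface.
The normal force is therefore N = mg cos 22° + F sin 22° = 117.217 + 52.594 = 169.811 N, and kinetic friction down the slope is μN = 0.35 × 169.811 = 59.434 N.
Along the incline: F cos 22° − mg sin 22° − μN = ma, so 130.179 − 47.357 − 59.434 = 12.9 a, giving a = 1.8130 m/s².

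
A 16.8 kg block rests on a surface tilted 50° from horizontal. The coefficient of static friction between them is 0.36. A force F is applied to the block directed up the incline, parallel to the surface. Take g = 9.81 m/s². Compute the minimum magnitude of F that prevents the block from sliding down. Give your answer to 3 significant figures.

The normal force is N = mg cos 50° = 105.937 N. With F at its minimum the block is on the verge of sliding down, so static friction is at its maximum μ_s N = 0.36 × 105.937 = 38.137 N and acts up the slope.
Equilibrium along the incline: F + μ_s N = mg sin 50°, so F = 126.250 − 38.137 = 88.113 N.

88.1 N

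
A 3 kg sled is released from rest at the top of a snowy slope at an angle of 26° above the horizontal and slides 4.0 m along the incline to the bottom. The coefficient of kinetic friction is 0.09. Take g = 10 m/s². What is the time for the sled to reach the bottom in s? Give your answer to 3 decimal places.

The weight component along the incline is mg sin 26° = 13.151 N and the normal force is N = mg cos 26° = 26.964 N.
Friction up the slope is f = μN = 0.09 × 26.964 = 2.427 N, so the net downslope force is 13.151 − 2.427 = 10.724 N and a = 10.724 / 3 = 3.5747 m/s².
Starting from rest, L = ½at², so t = √(2L/a) = √(2 × 4.0 / 3.5747) = 1.4960 s.

1.496 s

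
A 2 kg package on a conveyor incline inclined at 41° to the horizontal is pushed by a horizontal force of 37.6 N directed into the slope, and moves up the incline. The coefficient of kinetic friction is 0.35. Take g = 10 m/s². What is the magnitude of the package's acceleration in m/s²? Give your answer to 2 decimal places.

0.67 m/s²

The horizontal push has components F cos 41° = 37.6 × 0.7547 = 28.377 N up the incline and F sin 41° = 37.6 × 0.6561 = 24.669 N pressing into the surface.
The normal force is therefore N = mg cos 41° + F sin 41° = 15.094 + 24.669 = 39.763 N, and kinetic friction down the slope is μN = 0.35 × 39.763 = 13.917 N.
Along the incline: F cos 41° − mg sin 41° − μN = ma, so 28.377 − 13.122 − 13.917 = 2 a, giving a = 0.6690 m/s².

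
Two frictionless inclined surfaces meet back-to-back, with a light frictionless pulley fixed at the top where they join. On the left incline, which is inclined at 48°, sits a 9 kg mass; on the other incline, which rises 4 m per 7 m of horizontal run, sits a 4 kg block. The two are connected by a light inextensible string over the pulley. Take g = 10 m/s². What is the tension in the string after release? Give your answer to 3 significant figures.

Resolve each weight along its own incline: the 9 kg mass has component 9 × 10 × sin 48° = 66.883 N down its slope, and the 4 kg mass has 4 × 10 × sin 29.74° = 19.846 N down its slope.
The 9 kg side's 66.883 N exceeds the other side's 19.846 N, so that mass slides down and the 4 kg mass slides up. Taking that direction as positive, Newton's second law for the whole system gives 66.883 − 19.846 = (9 + 4) a, so a = 47.037 / 13 = 3.6182 m/s².
For the 4 kg mass (up-slope positive): T − 19.846 = 4 × 3.6182, so T = 34.319 N.

34.3 N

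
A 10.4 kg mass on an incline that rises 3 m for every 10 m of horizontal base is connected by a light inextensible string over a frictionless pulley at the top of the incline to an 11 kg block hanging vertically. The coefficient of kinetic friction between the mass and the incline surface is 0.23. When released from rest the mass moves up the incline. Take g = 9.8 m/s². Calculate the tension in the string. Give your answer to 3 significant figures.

79.0 N

For the mass on the incline: the weight component along the slope is m₁g sin 16.70° = 10.4 × 9.8 × 0.2873 = 29.282 N and the normal force is N = m₁g cos 16.70° = 97.622 N.
Kinetic friction opposes the mass's motion up the incline: f = μN = 0.23 × 97.622 = 22.453 N acting down the slope.
Newton's second law for the mass (up-slope positive): T − 29.282 − 22.453 = 10.4 a. For the hanging block (downward positive): 11 × 9.8 − T = 11 a.
Adding the two equations eliminates T: 56.065 = 21.4 a, so a = 2.6199 m/s².
Then from the hanging block's equation, T = 11 × (9.8 − 2.6199) = 78.981 N.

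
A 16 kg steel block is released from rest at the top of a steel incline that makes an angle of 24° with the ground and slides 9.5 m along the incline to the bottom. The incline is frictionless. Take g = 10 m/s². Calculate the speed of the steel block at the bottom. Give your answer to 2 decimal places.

The weight component along the incline is mg sin 24° = 65.078 N and the normal force is N = mg cos 24° = 146.167 N.
With no friction, a = g sin 24° = 4.0674 m/s².
Starting from rest over a distance of 9.5 m, v² = 2aL = 2 × 4.0674 × 9.5 = 77.2806, so v = 8.7909 m/s.

8.79 m/s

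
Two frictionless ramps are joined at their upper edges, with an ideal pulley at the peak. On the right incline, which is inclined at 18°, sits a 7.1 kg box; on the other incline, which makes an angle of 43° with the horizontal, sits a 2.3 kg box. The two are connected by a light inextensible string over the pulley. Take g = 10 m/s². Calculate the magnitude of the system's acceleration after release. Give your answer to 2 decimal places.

0.67 m/s²

Resolve each weight along its own incline: the 7.1 kg mass has component 7.1 × 10 × sin 18° = 21.940 N down its slope, and the 2.3 kg mass has 2.3 × 10 × sin 43° = 15.686 N down its slope.
The 7.1 kg side's 21.940 N exceeds the other side's 15.686 N, so that mass slides down and the 2.3 kg mass slides up. Taking that direction as positive, Newton's second law for the whole system gives 21.940 − 15.686 = (7.1 + 2.3) a, so a = 6.254 / 9.4 = 0.6653 m/s².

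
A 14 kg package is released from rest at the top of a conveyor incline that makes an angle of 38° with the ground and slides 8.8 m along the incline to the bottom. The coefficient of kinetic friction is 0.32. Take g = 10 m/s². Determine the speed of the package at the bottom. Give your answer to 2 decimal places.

8.00 m/s

The weight component along the incline is mg sin 38° = 86.193 N and the normal force is N = mg cos 38° = 110.322 N.
Friction up the slope is f = μN = 0.32 × 110.322 = 35.303 N, so the net downslope force is 86.193 − 35.303 = 50.890 N and a = 50.890 / 14 = 3.6350 m/s².
Starting from rest over a distance of 8.8 m, v² = 2aL = 2 × 3.6350 × 8.8 = 63.9760, so v = 7.9985 m/s.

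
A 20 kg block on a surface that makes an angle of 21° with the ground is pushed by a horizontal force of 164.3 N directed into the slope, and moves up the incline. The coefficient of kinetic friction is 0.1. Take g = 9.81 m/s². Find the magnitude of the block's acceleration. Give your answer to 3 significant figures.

2.94 m/s²

The horizontal push has components F cos 21° = 164.3 × 0.9336 = 153.390 N up the incline and F sin 21° = 164.3 × 0.3584 = 58.885 N pressing into the surface.
The normal force is therefore N = mg cos 21° + F sin 21° = 183.172 + 58.885 = 242.057 N, and kinetic friction down the slope is μN = 0.1 × 242.057 = 24.206 N.
Along the incline: F cos 21° − mg sin 21° − μN = ma, so 153.390 − 70.318 − 24.206 = 20 a, giving a = 2.9433 m/s².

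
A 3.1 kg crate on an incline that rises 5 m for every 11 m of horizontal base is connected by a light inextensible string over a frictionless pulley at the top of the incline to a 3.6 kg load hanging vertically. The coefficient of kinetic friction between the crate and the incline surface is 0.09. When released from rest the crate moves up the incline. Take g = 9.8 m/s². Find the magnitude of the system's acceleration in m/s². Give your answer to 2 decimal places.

3.02 m/s²

For the crate on the incline: the weight component along the slope is m₁g sin 24.44° = 3.1 × 9.8 × 0.4138 = 12.571 N and the normal force is N = m₁g cos 24.44° = 27.657 N.
Kinetic friction opposes the crate's motion up the incline: f = μN = 0.09 × 27.657 = 2.489 N acting down the slope.
Newton's second law for the crate (up-slope positive): T − 12.571 − 2.489 = 3.1 a. For the hanging load (downward positive): 3.6 × 9.8 − T = 3.6 a.
Adding the two equations eliminates T: 20.220 = 6.7 a, so a = 3.0179 m/s².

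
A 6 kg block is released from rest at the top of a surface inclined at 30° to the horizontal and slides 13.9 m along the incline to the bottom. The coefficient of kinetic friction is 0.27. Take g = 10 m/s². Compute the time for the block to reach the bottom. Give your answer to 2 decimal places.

The weight component along the incline is mg sin 30° = 30.000 N and the normal force is N = mg cos 30° = 51.962 N.
Friction up the slope is f = μN = 0.27 × 51.962 = 14.030 N, so the net downslope force is 30.000 − 14.030 = 15.970 N and a = 15.970 / 6 = 2.6617 m/s².
Starting from rest, L = ½at², so t = √(2L/a) = √(2 × 13.9 / 2.6617) = 3.2318 s.

3.23 s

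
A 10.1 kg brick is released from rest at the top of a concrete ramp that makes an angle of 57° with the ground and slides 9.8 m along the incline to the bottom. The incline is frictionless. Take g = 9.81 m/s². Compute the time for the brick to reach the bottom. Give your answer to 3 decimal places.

The weight component along the incline is mg sin 57° = 83.096 N and the normal force is N = mg cos 57° = 53.963 N.
With no friction, a = g sin 57° = 8.2274 m/s².
Starting from rest, L = ½at², so t = √(2L/a) = √(2 × 9.8 / 8.2274) = 1.5435 s.

1.543 s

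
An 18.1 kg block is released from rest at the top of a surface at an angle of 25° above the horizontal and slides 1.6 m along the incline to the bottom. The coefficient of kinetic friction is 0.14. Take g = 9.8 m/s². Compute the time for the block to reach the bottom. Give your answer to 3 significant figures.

The weight component along the incline is mg sin 25° = 74.964 N and the normal force is N = mg cos 25° = 160.761 N.
Friction up the slope is f = μN = 0.14 × 160.761 = 22.507 N, so the net downslope force is 74.964 − 22.507 = 52.457 N and a = 52.457 / 18.1 = 2.8982 m/s².
Starting from rest, L = ½at², so t = √(2L/a) = √(2 × 1.6 / 2.8982) = 1.0508 s.

1.05 s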